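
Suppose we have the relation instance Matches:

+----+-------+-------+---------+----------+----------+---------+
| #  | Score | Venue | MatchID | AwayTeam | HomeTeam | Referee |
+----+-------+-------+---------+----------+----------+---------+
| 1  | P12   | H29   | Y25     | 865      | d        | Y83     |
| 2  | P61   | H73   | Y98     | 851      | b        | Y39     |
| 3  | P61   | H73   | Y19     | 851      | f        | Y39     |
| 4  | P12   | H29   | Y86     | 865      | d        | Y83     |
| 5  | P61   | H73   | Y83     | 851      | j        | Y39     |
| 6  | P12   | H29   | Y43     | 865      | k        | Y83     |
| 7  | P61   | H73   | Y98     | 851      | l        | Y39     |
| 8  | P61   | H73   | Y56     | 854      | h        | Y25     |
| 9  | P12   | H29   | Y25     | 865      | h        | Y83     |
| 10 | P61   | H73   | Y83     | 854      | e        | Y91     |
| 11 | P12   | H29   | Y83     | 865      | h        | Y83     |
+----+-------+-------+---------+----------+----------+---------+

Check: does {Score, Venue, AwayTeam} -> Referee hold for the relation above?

(Score=P12, Venue=H29, AwayTeam=865): rows 1, 4, 6, 9, 11 → Referee = Y83, Y83, Y83, Y83, Y83 ✓
(Score=P61, Venue=H73, AwayTeam=851): rows 2, 3, 5, 7 → Referee = Y39, Y39, Y39, Y39 ✓
(Score=P61, Venue=H73, AwayTeam=854): rows 8, 10 → Referee takes values {Y25, Y91} — violation
Two rows agree on {Score, Venue, AwayTeam} but differ on Referee, so {Score, Venue, AwayTeam} -> Referee does not hold.

No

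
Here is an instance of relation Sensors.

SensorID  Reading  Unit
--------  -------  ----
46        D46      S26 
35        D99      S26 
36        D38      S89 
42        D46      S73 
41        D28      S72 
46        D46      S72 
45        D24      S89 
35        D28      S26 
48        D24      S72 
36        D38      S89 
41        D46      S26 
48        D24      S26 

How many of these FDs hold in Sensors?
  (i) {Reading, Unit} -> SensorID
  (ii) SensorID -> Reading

0

(i) {Reading, Unit} -> SensorID: (Reading=D46, Unit=S26): 2 rows → SensorID takes values {46, 41} — violation — fails.
(ii) SensorID -> Reading: SensorID=35: 2 rows → Reading takes values {D99, D28} — violation; SensorID=41: 2 rows → Reading takes values {D28, D46} — violation — fails.
None of the 2 dependencies hold.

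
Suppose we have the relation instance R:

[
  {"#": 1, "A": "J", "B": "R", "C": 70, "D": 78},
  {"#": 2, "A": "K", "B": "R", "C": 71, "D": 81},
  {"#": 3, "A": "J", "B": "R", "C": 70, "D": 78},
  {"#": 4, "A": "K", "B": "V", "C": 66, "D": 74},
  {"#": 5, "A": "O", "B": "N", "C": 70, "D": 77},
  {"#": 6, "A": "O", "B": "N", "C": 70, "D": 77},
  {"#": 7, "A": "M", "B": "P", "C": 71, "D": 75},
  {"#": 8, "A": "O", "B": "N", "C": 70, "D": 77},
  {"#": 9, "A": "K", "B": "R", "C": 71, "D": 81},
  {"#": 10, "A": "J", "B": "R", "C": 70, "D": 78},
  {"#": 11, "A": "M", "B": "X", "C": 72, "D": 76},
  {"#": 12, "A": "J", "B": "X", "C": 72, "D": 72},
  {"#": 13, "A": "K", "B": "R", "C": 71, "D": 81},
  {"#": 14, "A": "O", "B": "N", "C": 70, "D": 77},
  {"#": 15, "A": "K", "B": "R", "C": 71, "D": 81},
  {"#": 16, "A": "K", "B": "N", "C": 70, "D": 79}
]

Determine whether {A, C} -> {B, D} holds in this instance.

Yes

(A=J, C=70): rows 1, 3, 10 → {B,D} = (R, 78), (R, 78), (R, 78) ✓
(A=K, C=71): rows 2, 9, 13, 15 → {B,D} = (R, 81), (R, 81), (R, 81), (R, 81) ✓
(A=K, C=66): row 4 → {B,D} = (V, 74) ✓
(A=O, C=70): rows 5, 6, 8, 14 → {B,D} = (N, 77), (N, 77), (N, 77), (N, 77) ✓
(A=M, C=71): row 7 → {B,D} = (P, 75) ✓
(A=M, C=72): row 11 → {B,D} = (X, 76) ✓
(A=J, C=72): row 12 → {B,D} = (X, 72) ✓
(A=K, C=70): row 16 → {B,D} = (N, 79) ✓
Every {A, C} value is associated with a single {B, D} value, so {A, C} -> {B, D} holds.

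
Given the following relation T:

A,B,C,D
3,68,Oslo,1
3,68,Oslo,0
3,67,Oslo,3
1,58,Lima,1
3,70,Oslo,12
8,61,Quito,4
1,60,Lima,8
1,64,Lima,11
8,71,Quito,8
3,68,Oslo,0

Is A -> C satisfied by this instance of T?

A=3: 5 rows → C = Oslo, Oslo, Oslo, Oslo, Oslo ✓
A=1: 3 rows → C = Lima, Lima, Lima ✓
A=8: 2 rows → C = Quito, Quito ✓
Every A value is associated with a single C value, so A -> C holds.

Yes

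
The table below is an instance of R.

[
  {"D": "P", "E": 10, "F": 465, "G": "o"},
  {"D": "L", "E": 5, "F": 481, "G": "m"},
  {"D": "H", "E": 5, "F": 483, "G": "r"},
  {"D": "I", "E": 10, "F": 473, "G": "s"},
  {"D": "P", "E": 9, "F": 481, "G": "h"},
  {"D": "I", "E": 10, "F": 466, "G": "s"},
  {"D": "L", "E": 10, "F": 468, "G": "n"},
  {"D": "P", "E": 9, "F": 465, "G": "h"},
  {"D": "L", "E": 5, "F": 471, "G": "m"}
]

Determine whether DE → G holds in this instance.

(D=P, E=10): 1 row → G = o ✓
(D=L, E=5): 2 rows → G = m, m ✓
(D=H, E=5): 1 row → G = r ✓
(D=I, E=10): 2 rows → G = s, s ✓
(D=P, E=9): 2 rows → G = h, h ✓
(D=L, E=10): 1 row → G = n ✓
Every DE value is associated with a single G value, so DE → G holds.

Yes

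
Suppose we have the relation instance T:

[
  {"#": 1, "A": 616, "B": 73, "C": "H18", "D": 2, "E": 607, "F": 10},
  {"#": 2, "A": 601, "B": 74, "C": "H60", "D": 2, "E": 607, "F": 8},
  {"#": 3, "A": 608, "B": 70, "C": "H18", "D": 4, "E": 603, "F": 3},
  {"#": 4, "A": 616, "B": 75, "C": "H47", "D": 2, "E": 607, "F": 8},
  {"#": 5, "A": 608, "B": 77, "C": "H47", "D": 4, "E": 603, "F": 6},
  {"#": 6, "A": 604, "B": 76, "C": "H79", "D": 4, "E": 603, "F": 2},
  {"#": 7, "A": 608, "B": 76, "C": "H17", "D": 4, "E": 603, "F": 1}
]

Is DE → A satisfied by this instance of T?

No

(D=2, E=607): rows 1, 2, 4 → A takes values {616, 601} — violation
(D=4, E=603): rows 3, 5, 6, 7 → A takes values {608, 604} — violation
Two rows agree on DE but differ on A, so DE → A does not hold.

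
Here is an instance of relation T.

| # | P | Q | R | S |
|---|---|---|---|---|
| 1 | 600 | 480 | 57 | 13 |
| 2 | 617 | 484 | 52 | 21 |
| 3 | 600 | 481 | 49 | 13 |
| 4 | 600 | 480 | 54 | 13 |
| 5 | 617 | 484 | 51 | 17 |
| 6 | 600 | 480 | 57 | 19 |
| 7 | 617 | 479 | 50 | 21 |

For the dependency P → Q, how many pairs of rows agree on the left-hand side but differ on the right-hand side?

P=600: violating pairs (1,3), (3,4), (3,6) — 3 pairs.
P=617: violating pairs (2,7), (5,7) — 2 pairs.

5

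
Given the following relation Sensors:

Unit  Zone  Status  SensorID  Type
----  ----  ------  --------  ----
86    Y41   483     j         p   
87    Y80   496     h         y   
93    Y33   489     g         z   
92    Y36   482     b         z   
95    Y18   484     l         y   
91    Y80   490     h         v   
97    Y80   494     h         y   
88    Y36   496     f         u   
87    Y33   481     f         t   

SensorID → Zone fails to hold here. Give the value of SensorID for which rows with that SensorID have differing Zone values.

SensorID=j: 1 row → Zone = Y41 ✓
SensorID=h: 3 rows → Zone = Y80, Y80, Y80 ✓
SensorID=g: 1 row → Zone = Y33 ✓
SensorID=b: 1 row → Zone = Y36 ✓
SensorID=l: 1 row → Zone = Y18 ✓
SensorID=f: 2 rows → Zone takes values {Y36, Y33} — violation
The only SensorID value with inconsistent Zone is SensorID=f.

f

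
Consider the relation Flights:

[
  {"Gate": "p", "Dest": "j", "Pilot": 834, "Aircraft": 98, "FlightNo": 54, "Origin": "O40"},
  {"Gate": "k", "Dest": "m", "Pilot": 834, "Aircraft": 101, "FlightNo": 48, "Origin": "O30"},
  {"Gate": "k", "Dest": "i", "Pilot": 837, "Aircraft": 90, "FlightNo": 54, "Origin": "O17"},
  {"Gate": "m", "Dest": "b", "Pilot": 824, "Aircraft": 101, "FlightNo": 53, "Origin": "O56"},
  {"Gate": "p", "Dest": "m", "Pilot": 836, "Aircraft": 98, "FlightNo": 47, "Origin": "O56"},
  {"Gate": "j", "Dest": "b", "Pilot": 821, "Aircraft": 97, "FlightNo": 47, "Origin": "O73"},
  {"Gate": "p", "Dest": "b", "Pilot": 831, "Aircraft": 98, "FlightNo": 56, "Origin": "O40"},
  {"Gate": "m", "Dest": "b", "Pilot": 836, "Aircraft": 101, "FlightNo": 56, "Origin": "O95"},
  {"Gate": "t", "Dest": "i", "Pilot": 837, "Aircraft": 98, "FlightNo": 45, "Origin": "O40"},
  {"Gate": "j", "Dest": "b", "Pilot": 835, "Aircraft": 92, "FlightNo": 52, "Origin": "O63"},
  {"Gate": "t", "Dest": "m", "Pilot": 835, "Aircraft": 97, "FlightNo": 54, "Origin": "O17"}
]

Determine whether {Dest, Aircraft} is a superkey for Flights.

No

Two distinct rows share (Dest=b, Aircraft=101), so {Dest, Aircraft} does not determine every attribute — not a superkey.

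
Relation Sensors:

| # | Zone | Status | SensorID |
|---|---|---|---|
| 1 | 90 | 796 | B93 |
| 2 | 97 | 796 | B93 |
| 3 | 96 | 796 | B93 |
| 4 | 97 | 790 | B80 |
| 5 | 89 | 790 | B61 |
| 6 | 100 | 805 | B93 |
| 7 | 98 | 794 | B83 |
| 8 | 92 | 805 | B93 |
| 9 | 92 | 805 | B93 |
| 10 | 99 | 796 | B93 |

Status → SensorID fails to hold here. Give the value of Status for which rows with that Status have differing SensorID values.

790

Status=796: rows 1, 2, 3, 10 → SensorID = B93, B93, B93, B93 ✓
Status=790: rows 4, 5 → SensorID takes values {B80, B61} — violation
Status=805: rows 6, 8, 9 → SensorID = B93, B93, B93 ✓
Status=794: row 7 → SensorID = B83 ✓
The only Status value with inconsistent SensorID is Status=790.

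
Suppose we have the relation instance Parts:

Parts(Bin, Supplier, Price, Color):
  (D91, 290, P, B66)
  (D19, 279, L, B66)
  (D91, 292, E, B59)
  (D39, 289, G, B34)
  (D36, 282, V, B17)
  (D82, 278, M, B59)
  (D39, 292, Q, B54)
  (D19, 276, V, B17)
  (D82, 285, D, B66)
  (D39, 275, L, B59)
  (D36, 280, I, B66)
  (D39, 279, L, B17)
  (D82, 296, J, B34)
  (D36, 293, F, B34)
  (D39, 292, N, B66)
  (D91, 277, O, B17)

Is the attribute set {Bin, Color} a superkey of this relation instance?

Yes

All 16 rows have distinct {Bin, Color} values, so {Bin, Color} → (all attributes) holds and {Bin, Color} is a superkey.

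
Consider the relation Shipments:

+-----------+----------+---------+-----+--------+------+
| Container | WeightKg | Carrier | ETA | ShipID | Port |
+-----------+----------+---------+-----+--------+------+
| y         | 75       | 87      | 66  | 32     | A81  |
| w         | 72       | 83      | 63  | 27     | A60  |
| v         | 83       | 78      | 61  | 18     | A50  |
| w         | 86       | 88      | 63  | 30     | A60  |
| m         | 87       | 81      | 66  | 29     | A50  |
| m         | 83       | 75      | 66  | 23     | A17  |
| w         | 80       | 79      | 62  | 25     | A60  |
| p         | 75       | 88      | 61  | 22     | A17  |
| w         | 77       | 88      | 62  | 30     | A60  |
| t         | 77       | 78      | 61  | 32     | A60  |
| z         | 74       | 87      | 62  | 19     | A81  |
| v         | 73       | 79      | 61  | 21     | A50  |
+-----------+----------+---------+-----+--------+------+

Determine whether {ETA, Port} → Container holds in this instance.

Yes

(ETA=66, Port=A81): 1 row → Container = y ✓
(ETA=63, Port=A60): 2 rows → Container = w, w ✓
(ETA=61, Port=A50): 2 rows → Container = v, v ✓
(ETA=66, Port=A50): 1 row → Container = m ✓
(ETA=66, Port=A17): 1 row → Container = m ✓
(ETA=62, Port=A60): 2 rows → Container = w, w ✓
(ETA=61, Port=A17): 1 row → Container = p ✓
(ETA=61, Port=A60): 1 row → Container = t ✓
(ETA=62, Port=A81): 1 row → Container = z ✓
Every {ETA, Port} value is associated with a single Container value, so {ETA, Port} → Container holds.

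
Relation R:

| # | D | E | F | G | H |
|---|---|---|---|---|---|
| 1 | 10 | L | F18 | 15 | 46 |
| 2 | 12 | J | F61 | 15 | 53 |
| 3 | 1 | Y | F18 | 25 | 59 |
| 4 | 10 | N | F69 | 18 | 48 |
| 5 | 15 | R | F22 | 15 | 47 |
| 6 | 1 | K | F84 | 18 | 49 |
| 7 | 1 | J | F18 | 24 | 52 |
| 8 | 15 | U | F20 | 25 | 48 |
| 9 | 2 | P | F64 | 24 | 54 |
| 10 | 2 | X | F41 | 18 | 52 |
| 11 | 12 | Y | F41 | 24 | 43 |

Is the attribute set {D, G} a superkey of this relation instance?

All 11 rows have distinct {D, G} values, so {D, G} → (all attributes) holds and {D, G} is a superkey.

Yes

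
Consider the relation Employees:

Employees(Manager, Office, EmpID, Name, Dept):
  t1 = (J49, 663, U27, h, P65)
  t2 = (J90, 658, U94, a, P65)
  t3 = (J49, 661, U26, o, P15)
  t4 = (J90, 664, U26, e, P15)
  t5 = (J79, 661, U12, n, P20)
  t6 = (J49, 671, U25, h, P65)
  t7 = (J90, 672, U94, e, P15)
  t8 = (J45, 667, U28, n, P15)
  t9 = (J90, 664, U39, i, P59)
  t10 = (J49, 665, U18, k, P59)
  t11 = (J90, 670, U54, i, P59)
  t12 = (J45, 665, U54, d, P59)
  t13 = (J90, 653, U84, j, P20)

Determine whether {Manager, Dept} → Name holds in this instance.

(Manager=J49, Dept=P65): rows 1, 6 → Name = h, h ✓
(Manager=J90, Dept=P65): row 2 → Name = a ✓
(Manager=J49, Dept=P15): row 3 → Name = o ✓
(Manager=J90, Dept=P15): rows 4, 7 → Name = e, e ✓
(Manager=J79, Dept=P20): row 5 → Name = n ✓
(Manager=J45, Dept=P15): row 8 → Name = n ✓
(Manager=J90, Dept=P59): rows 9, 11 → Name = i, i ✓
(Manager=J49, Dept=P59): row 10 → Name = k ✓
(Manager=J45, Dept=P59): row 12 → Name = d ✓
(Manager=J90, Dept=P20): row 13 → Name = j ✓
Every {Manager, Dept} value is associated with a single Name value, so {Manager, Dept} → Name holds.

Yes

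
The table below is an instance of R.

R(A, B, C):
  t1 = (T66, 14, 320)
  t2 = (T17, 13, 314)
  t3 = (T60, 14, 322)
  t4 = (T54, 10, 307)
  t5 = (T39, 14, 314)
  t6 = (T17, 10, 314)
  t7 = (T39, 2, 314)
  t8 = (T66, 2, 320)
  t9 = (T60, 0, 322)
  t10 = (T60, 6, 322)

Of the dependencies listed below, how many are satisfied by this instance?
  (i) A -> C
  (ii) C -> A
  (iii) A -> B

(i) A -> C: every LHS value maps to a single RHS value — holds.
(ii) C -> A: C=314: rows 2, 5, 6, 7 → A takes values {T17, T39} — violation — fails.
(iii) A -> B: A=T66: rows 1, 8 → B takes values {14, 2} — violation; A=T17: rows 2, 6 → B takes values {13, 10} — violation; A=T60: rows 3, 9, 10 → B takes values {14, 0, 6} — violation; A=T39: rows 5, 7 → B takes values {14, 2} — violation — fails.
1 of the 3 dependencies holds.

1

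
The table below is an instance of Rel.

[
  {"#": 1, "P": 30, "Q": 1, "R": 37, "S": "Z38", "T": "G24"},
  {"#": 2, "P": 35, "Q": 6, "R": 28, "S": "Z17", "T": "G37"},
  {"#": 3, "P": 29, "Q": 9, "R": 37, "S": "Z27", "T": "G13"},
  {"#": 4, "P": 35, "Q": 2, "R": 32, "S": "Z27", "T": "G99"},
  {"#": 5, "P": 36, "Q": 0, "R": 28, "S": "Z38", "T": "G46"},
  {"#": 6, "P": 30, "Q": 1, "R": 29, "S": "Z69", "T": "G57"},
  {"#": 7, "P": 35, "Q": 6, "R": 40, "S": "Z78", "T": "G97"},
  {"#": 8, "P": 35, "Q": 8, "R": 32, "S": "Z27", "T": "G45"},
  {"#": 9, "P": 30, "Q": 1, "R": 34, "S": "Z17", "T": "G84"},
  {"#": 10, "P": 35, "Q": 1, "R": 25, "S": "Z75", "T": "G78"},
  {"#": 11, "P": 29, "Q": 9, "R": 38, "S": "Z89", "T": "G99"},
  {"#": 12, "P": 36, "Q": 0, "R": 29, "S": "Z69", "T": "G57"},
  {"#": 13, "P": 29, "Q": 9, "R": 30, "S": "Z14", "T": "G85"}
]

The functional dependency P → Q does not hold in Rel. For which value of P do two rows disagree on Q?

35

P=30: rows 1, 6, 9 → Q = 1, 1, 1 ✓
P=35: rows 2, 4, 7, 8, 10 → Q takes values {6, 2, 8, 1} — violation
P=29: rows 3, 11, 13 → Q = 9, 9, 9 ✓
P=36: rows 5, 12 → Q = 0, 0 ✓
The only P value with inconsistent Q is P=35.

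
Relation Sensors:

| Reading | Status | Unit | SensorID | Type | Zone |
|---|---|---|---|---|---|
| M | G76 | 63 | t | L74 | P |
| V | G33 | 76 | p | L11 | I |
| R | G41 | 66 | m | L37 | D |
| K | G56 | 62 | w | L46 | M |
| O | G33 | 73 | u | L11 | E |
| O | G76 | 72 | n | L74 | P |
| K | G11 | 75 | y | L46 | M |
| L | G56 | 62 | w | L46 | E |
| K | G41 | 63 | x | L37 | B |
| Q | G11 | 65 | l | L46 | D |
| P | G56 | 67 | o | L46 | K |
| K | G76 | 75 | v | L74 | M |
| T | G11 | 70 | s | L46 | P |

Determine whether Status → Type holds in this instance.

Yes

Status=G76: 3 rows → Type = L74, L74, L74 ✓
Status=G33: 2 rows → Type = L11, L11 ✓
Status=G41: 2 rows → Type = L37, L37 ✓
Status=G56: 3 rows → Type = L46, L46, L46 ✓
Status=G11: 3 rows → Type = L46, L46, L46 ✓
Every Status value is associated with a single Type value, so Status → Type holds.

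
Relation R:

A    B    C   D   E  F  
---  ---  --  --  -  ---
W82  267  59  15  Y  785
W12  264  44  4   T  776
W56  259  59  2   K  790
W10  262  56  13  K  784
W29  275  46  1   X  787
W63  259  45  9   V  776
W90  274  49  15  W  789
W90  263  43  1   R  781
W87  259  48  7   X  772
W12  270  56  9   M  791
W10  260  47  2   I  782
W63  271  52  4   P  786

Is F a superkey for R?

No

Two distinct rows share F=776, so F does not determine every attribute — not a superkey.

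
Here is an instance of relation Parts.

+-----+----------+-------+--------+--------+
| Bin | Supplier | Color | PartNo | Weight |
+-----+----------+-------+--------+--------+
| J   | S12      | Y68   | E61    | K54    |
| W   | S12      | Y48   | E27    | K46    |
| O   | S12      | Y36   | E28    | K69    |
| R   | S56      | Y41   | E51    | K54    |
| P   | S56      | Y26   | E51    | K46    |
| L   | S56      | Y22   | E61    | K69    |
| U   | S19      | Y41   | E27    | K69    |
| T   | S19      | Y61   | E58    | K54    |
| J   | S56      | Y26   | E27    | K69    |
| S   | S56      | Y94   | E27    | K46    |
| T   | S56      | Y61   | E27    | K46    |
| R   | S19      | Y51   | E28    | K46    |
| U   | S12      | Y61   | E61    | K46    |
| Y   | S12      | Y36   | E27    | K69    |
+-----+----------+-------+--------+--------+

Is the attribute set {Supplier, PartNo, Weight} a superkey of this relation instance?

No

Two distinct rows share (Supplier=S56, PartNo=E27, Weight=K46), so {Supplier, PartNo, Weight} does not determine every attribute — not a superkey.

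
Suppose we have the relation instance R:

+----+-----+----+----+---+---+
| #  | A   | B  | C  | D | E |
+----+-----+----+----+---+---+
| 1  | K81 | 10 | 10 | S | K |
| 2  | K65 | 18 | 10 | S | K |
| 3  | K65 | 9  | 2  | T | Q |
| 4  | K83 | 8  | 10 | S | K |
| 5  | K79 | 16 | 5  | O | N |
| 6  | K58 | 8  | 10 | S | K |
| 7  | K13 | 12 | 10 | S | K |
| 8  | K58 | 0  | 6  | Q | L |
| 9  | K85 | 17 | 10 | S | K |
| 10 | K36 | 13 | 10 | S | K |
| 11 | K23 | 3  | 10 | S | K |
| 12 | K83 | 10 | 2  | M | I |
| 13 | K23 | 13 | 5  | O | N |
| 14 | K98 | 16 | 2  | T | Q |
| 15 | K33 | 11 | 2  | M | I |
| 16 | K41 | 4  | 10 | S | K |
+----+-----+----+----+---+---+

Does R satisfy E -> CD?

Yes

E=K: rows 1, 2, 4, 6, 7, 9, 10, 11, 16 → {C,D} = (10, S), (10, S), (10, S), (10, S), (10, S), (10, S), (10, S), (10, S), (10, S) ✓
E=Q: rows 3, 14 → {C,D} = (2, T), (2, T) ✓
E=N: rows 5, 13 → {C,D} = (5, O), (5, O) ✓
E=L: row 8 → {C,D} = (6, Q) ✓
E=I: rows 12, 15 → {C,D} = (2, M), (2, M) ✓
Every E value is associated with a single CD value, so E -> CD holds.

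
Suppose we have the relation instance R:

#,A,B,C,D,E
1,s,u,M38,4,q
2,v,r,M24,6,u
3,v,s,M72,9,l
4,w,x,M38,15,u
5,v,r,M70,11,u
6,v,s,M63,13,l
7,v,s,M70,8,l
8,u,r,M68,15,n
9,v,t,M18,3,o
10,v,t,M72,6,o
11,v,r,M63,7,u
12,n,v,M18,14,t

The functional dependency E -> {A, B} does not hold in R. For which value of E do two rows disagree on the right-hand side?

u

E=q: row 1 → {A,B} = (s, u) ✓
E=u: rows 2, 4, 5, 11 → {A,B} takes values {(v, r), (w, x)} — violation
E=l: rows 3, 6, 7 → {A,B} = (v, s), (v, s), (v, s) ✓
E=n: row 8 → {A,B} = (u, r) ✓
E=o: rows 9, 10 → {A,B} = (v, t), (v, t) ✓
E=t: row 12 → {A,B} = (n, v) ✓
The only E value with inconsistent RHS is E=u.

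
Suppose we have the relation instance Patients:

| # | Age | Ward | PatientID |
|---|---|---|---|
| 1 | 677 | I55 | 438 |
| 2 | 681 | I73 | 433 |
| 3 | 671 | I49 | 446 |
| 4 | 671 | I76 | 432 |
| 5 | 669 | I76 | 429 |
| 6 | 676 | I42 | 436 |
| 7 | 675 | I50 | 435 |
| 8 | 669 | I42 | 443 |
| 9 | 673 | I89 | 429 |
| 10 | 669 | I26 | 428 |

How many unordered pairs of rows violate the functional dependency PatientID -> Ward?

PatientID=429: violating pairs (5,9) — 1 pair.

1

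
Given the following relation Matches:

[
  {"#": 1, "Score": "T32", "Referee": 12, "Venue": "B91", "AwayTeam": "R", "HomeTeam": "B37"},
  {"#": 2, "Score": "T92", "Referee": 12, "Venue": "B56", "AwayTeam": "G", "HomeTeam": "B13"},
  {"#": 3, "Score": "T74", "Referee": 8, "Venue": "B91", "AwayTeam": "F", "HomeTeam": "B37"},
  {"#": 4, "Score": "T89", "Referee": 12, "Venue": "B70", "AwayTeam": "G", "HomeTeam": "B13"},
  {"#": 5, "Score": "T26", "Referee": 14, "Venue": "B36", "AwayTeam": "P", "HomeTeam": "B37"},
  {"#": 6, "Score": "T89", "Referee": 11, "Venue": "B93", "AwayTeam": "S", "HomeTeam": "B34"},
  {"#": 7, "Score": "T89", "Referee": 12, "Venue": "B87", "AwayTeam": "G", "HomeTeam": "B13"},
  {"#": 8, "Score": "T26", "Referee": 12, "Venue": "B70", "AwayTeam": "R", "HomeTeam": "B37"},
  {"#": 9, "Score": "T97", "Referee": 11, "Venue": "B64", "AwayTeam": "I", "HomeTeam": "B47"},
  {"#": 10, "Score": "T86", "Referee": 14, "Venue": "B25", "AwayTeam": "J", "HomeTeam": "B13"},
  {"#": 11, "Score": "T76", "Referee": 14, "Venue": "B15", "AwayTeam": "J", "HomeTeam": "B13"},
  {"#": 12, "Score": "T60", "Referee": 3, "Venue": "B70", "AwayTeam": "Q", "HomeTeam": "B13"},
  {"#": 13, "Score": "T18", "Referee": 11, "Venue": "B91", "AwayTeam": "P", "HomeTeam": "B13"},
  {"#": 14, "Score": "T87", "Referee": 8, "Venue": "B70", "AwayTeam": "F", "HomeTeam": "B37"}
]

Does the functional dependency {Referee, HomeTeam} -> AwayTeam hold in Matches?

(Referee=12, HomeTeam=B37): rows 1, 8 → AwayTeam = R, R ✓
(Referee=12, HomeTeam=B13): rows 2, 4, 7 → AwayTeam = G, G, G ✓
(Referee=8, HomeTeam=B37): rows 3, 14 → AwayTeam = F, F ✓
(Referee=14, HomeTeam=B37): row 5 → AwayTeam = P ✓
(Referee=11, HomeTeam=B34): row 6 → AwayTeam = S ✓
(Referee=11, HomeTeam=B47): row 9 → AwayTeam = I ✓
(Referee=14, HomeTeam=B13): rows 10, 11 → AwayTeam = J, J ✓
(Referee=3, HomeTeam=B13): row 12 → AwayTeam = Q ✓
(Referee=11, HomeTeam=B13): row 13 → AwayTeam = P ✓
Every {Referee, HomeTeam} value is associated with a single AwayTeam value, so {Referee, HomeTeam} -> AwayTeam holds.

Yes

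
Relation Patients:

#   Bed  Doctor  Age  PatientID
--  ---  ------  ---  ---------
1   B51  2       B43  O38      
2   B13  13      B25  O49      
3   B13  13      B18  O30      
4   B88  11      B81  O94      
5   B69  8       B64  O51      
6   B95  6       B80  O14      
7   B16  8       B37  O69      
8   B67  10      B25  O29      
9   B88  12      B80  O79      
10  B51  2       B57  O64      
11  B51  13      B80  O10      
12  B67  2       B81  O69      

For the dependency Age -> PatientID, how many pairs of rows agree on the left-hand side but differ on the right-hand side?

5

Age=B25: violating pairs (2,8) — 1 pair.
Age=B81: violating pairs (4,12) — 1 pair.
Age=B80: violating pairs (6,9), (6,11), (9,11) — 3 pairs.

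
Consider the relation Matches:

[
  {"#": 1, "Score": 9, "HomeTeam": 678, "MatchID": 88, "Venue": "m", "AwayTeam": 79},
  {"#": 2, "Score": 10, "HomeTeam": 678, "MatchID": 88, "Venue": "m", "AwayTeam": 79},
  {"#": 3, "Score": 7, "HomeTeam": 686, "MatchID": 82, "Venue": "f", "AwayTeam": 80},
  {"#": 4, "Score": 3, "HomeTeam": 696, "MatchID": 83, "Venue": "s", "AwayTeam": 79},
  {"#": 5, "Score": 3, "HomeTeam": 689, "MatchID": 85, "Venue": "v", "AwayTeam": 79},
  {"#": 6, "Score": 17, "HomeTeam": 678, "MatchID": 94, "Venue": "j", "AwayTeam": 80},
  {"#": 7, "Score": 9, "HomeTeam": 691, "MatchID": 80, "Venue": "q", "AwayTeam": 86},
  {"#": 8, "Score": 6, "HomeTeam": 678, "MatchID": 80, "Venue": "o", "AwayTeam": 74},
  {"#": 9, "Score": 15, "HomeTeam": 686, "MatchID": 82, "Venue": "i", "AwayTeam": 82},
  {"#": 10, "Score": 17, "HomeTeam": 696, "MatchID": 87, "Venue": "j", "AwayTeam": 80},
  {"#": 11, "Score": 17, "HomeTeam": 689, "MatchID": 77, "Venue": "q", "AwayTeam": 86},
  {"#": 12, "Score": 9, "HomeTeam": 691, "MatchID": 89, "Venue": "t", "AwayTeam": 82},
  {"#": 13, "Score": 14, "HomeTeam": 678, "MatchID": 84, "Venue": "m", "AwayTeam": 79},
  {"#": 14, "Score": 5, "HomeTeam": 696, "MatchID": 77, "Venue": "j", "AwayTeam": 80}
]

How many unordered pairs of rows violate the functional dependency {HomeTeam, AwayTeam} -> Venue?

(HomeTeam=678, AwayTeam=79): all 3 rows agree on Venue — 0 pairs.
(HomeTeam=696, AwayTeam=80): all 2 rows agree on Venue — 0 pairs.

0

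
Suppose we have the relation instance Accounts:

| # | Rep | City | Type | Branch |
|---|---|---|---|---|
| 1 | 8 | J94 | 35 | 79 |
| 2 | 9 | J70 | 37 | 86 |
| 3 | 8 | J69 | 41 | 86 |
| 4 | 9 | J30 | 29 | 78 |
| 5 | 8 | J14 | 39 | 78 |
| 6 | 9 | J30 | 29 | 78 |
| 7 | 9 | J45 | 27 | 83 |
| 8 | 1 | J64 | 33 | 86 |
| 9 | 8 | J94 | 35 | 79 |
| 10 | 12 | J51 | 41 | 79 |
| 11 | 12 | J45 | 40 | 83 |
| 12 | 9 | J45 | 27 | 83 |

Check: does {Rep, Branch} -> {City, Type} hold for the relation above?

(Rep=8, Branch=79): rows 1, 9 → {City,Type} = (J94, 35), (J94, 35) ✓
(Rep=9, Branch=86): row 2 → {City,Type} = (J70, 37) ✓
(Rep=8, Branch=86): row 3 → {City,Type} = (J69, 41) ✓
(Rep=9, Branch=78): rows 4, 6 → {City,Type} = (J30, 29), (J30, 29) ✓
(Rep=8, Branch=78): row 5 → {City,Type} = (J14, 39) ✓
(Rep=9, Branch=83): rows 7, 12 → {City,Type} = (J45, 27), (J45, 27) ✓
(Rep=1, Branch=86): row 8 → {City,Type} = (J64, 33) ✓
(Rep=12, Branch=79): row 10 → {City,Type} = (J51, 41) ✓
(Rep=12, Branch=83): row 11 → {City,Type} = (J45, 40) ✓
Every {Rep, Branch} value is associated with a single {City, Type} value, so {Rep, Branch} -> {City, Type} holds.

Yes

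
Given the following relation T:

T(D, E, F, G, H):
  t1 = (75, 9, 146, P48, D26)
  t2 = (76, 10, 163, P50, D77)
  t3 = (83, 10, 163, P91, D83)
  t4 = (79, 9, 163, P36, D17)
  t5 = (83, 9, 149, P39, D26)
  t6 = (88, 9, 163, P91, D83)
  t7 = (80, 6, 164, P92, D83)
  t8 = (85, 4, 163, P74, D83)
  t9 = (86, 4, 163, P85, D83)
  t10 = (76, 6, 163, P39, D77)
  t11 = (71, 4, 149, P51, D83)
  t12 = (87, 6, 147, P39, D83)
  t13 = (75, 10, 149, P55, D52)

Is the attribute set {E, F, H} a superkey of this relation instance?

Rows 8 and 9 have the same {E, F, H} value (E=4, F=163, H=D83) but are distinct tuples, so {E, F, H} does not determine every attribute — not a superkey.

No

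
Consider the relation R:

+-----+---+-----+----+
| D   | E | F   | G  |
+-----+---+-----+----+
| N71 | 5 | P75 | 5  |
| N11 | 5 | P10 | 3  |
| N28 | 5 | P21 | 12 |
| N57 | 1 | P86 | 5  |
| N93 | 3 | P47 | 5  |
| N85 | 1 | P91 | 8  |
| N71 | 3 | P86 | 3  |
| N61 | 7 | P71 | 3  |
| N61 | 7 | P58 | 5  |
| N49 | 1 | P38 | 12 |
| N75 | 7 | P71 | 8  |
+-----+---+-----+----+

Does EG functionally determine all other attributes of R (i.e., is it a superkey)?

Yes

All 11 rows have distinct EG values, so EG → (all attributes) holds and EG is a superkey.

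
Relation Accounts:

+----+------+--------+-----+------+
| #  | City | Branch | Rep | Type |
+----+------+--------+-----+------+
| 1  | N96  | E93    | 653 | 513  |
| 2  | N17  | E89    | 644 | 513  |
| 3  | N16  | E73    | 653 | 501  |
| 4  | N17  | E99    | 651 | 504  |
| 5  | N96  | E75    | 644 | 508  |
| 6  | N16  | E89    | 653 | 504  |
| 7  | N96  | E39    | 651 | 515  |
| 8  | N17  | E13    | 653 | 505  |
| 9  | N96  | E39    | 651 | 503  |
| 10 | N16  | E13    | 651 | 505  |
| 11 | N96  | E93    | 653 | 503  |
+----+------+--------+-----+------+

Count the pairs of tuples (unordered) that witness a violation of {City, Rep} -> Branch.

1

(City=N96, Rep=653): all 2 rows agree on Branch — 0 pairs.
(City=N16, Rep=653): violating pairs (3,6) — 1 pair.
(City=N96, Rep=651): all 2 rows agree on Branch — 0 pairs.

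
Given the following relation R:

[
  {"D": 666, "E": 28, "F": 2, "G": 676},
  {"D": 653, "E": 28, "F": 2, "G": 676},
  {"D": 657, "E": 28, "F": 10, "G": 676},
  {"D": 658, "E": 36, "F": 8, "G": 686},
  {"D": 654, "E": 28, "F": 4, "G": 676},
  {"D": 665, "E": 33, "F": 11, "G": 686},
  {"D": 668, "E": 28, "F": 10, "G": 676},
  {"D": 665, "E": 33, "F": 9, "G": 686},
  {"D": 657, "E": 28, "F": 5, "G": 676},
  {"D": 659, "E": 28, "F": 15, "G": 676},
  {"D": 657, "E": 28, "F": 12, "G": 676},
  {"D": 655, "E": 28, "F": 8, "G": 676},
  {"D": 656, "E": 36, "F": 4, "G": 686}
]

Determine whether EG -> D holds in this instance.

No

(E=28, G=676): 9 rows → D takes values {666, 653, 657, 654, 668, 659, 655} — violation
(E=36, G=686): 2 rows → D takes values {658, 656} — violation
(E=33, G=686): 2 rows → D = 665, 665 ✓
Two rows agree on EG but differ on D, so EG -> D does not hold.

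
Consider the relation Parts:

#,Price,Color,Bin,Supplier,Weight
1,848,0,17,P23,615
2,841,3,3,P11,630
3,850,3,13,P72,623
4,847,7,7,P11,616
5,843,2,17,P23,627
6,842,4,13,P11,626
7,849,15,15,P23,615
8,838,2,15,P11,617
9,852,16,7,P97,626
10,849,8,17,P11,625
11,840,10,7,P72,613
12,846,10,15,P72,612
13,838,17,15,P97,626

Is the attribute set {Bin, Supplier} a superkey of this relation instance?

No

Rows 1 and 5 have the same {Bin, Supplier} value (Bin=17, Supplier=P23) but are distinct tuples, so {Bin, Supplier} does not determine every attribute — not a superkey.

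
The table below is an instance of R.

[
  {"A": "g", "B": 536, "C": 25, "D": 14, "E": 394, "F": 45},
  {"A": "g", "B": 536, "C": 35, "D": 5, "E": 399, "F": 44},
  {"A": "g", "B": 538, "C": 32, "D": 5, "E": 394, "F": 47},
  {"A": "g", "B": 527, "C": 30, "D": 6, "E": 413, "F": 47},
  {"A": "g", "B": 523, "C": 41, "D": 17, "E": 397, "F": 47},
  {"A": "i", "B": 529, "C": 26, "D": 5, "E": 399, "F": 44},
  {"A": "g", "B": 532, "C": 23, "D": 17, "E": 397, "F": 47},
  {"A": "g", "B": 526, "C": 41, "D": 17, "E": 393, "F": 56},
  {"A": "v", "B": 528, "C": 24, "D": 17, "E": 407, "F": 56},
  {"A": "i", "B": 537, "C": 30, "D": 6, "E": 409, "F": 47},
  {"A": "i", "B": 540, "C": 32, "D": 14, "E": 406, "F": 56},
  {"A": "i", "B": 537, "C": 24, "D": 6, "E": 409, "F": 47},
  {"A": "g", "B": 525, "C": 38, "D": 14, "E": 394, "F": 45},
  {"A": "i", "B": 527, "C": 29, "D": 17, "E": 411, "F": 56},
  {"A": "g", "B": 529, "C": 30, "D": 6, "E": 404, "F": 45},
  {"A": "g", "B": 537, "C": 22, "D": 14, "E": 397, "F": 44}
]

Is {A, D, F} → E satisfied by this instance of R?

Yes

(A=g, D=14, F=45): 2 rows → E = 394, 394 ✓
(A=g, D=5, F=44): 1 row → E = 399 ✓
(A=g, D=5, F=47): 1 row → E = 394 ✓
(A=g, D=6, F=47): 1 row → E = 413 ✓
(A=g, D=17, F=47): 2 rows → E = 397, 397 ✓
(A=i, D=5, F=44): 1 row → E = 399 ✓
(A=g, D=17, F=56): 1 row → E = 393 ✓
(A=v, D=17, F=56): 1 row → E = 407 ✓
(A=i, D=6, F=47): 2 rows → E = 409, 409 ✓
(A=i, D=14, F=56): 1 row → E = 406 ✓
(A=i, D=17, F=56): 1 row → E = 411 ✓
(A=g, D=6, F=45): 1 row → E = 404 ✓
(A=g, D=14, F=44): 1 row → E = 397 ✓
Every {A, D, F} value is associated with a single E value, so {A, D, F} → E holds.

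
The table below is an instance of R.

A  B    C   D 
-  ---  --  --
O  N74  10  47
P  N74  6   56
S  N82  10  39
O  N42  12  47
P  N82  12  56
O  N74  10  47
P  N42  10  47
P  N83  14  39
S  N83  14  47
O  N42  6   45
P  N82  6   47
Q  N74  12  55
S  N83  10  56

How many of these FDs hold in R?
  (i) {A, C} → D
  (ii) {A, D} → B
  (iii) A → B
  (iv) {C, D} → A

0

(i) {A, C} → D: (A=P, C=6): 2 rows → D takes values {56, 47} — violation; (A=S, C=10): 2 rows → D takes values {39, 56} — violation — fails.
(ii) {A, D} → B: (A=O, D=47): 3 rows → B takes values {N74, N42} — violation; (A=P, D=56): 2 rows → B takes values {N74, N82} — violation; (A=P, D=47): 2 rows → B takes values {N42, N82} — violation — fails.
(iii) A → B: A=O: 4 rows → B takes values {N74, N42} — violation; A=P: 5 rows → B takes values {N74, N82, N42, N83} — violation; A=S: 3 rows → B takes values {N82, N83} — violation — fails.
(iv) {C, D} → A: (C=10, D=47): 3 rows → A takes values {O, P} — violation — fails.
None of the 4 dependencies hold.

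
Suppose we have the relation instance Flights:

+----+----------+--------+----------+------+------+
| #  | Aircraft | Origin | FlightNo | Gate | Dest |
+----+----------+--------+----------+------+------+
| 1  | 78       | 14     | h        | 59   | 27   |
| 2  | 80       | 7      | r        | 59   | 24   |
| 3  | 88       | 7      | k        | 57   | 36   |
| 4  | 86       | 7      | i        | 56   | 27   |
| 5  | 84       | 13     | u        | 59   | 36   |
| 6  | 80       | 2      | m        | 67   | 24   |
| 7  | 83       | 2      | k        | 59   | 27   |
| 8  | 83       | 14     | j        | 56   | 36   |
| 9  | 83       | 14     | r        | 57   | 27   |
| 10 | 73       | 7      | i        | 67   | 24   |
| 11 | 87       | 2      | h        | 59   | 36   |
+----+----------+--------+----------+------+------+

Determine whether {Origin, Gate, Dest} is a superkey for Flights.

All 11 rows have distinct {Origin, Gate, Dest} values, so {Origin, Gate, Dest} → (all attributes) holds and {Origin, Gate, Dest} is a superkey.

Yes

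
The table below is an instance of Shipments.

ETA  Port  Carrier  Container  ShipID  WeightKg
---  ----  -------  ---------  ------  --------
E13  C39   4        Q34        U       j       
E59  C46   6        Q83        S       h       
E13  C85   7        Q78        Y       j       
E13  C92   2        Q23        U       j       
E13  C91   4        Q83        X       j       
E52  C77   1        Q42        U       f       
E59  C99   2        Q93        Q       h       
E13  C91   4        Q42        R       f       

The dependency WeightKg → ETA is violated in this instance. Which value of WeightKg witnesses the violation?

WeightKg=j: 4 rows → ETA = E13, E13, E13, E13 ✓
WeightKg=h: 2 rows → ETA = E59, E59 ✓
WeightKg=f: 2 rows → ETA takes values {E52, E13} — violation
The only WeightKg value with inconsistent ETA is WeightKg=f.

f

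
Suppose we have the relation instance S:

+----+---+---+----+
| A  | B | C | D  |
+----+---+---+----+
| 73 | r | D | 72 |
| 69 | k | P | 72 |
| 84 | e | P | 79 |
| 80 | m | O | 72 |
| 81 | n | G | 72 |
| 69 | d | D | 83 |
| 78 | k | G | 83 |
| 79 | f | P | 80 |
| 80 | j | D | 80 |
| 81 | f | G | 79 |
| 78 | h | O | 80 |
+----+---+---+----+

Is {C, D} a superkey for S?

All 11 rows have distinct {C, D} values, so {C, D} → (all attributes) holds and {C, D} is a superkey.

Yes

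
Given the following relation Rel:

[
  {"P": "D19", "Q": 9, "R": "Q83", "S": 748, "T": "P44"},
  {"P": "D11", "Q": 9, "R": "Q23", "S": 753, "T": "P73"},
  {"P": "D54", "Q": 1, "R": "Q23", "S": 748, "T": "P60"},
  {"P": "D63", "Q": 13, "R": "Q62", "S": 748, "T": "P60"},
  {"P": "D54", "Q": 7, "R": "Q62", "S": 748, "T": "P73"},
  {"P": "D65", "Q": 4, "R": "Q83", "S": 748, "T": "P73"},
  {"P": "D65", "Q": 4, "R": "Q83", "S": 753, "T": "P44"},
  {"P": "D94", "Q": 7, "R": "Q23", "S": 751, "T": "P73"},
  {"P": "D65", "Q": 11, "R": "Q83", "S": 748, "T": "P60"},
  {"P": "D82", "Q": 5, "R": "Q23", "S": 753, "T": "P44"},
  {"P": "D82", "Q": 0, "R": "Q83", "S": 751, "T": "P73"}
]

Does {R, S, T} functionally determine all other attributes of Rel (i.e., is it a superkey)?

Yes

All 11 rows have distinct {R, S, T} values, so {R, S, T} → (all attributes) holds and {R, S, T} is a superkey.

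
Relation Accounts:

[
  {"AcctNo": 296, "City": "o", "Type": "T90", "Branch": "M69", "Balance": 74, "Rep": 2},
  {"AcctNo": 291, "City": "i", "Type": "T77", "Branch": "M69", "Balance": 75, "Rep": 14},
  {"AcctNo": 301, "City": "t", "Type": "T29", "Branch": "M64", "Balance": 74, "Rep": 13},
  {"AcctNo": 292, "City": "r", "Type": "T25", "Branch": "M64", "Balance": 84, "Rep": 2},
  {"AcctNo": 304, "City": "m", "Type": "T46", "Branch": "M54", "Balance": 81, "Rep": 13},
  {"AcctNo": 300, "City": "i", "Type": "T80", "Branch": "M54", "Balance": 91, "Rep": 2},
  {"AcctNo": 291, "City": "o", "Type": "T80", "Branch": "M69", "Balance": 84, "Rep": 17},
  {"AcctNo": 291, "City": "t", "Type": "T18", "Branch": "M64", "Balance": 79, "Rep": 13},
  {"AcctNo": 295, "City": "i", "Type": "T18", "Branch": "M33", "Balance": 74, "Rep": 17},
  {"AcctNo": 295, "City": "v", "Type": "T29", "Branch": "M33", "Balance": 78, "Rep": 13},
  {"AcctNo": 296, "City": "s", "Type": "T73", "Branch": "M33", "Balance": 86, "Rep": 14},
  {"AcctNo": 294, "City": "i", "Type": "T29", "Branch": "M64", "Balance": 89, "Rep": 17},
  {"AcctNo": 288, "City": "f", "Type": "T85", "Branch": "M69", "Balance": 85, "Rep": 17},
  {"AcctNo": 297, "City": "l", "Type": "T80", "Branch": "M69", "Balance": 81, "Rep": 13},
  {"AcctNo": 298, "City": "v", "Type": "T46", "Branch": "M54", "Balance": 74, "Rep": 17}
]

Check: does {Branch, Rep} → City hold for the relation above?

(Branch=M69, Rep=2): 1 row → City = o ✓
(Branch=M69, Rep=14): 1 row → City = i ✓
(Branch=M64, Rep=13): 2 rows → City = t, t ✓
(Branch=M64, Rep=2): 1 row → City = r ✓
(Branch=M54, Rep=13): 1 row → City = m ✓
(Branch=M54, Rep=2): 1 row → City = i ✓
(Branch=M69, Rep=17): 2 rows → City takes values {o, f} — violation
(Branch=M33, Rep=17): 1 row → City = i ✓
(Branch=M33, Rep=13): 1 row → City = v ✓
(Branch=M33, Rep=14): 1 row → City = s ✓
(Branch=M64, Rep=17): 1 row → City = i ✓
(Branch=M69, Rep=13): 1 row → City = l ✓
(Branch=M54, Rep=17): 1 row → City = v ✓
Two rows agree on {Branch, Rep} but differ on City, so {Branch, Rep} → City does not hold.

No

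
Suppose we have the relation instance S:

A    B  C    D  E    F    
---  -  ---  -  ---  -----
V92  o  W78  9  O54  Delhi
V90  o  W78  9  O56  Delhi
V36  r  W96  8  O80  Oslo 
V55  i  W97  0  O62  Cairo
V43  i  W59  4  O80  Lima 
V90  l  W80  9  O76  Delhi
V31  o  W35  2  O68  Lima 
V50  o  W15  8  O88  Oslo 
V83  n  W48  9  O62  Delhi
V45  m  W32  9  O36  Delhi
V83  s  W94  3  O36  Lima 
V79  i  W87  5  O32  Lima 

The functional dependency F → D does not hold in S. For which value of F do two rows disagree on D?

Lima

F=Delhi: 5 rows → D = 9, 9, 9, 9, 9 ✓
F=Oslo: 2 rows → D = 8, 8 ✓
F=Cairo: 1 row → D = 0 ✓
F=Lima: 4 rows → D takes values {4, 2, 3, 5} — violation
The only F value with inconsistent D is F=Lima.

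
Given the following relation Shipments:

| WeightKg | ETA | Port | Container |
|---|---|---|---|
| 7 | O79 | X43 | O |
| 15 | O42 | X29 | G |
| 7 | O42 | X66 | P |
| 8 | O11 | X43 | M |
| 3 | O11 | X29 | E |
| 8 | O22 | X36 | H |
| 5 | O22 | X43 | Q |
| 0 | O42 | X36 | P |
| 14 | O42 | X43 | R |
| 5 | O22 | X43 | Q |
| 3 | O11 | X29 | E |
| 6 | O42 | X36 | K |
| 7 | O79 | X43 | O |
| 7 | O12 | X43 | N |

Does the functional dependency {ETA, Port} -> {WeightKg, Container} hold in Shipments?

No

(ETA=O79, Port=X43): 2 rows → {WeightKg,Container} = (7, O), (7, O) ✓
(ETA=O42, Port=X29): 1 row → {WeightKg,Container} = (15, G) ✓
(ETA=O42, Port=X66): 1 row → {WeightKg,Container} = (7, P) ✓
(ETA=O11, Port=X43): 1 row → {WeightKg,Container} = (8, M) ✓
(ETA=O11, Port=X29): 2 rows → {WeightKg,Container} = (3, E), (3, E) ✓
(ETA=O22, Port=X36): 1 row → {WeightKg,Container} = (8, H) ✓
(ETA=O22, Port=X43): 2 rows → {WeightKg,Container} = (5, Q), (5, Q) ✓
(ETA=O42, Port=X36): 2 rows → {WeightKg,Container} takes values {(0, P), (6, K)} — violation
(ETA=O42, Port=X43): 1 row → {WeightKg,Container} = (14, R) ✓
(ETA=O12, Port=X43): 1 row → {WeightKg,Container} = (7, N) ✓
Two rows agree on {ETA, Port} but differ on {WeightKg, Container}, so {ETA, Port} -> {WeightKg, Container} does not hold.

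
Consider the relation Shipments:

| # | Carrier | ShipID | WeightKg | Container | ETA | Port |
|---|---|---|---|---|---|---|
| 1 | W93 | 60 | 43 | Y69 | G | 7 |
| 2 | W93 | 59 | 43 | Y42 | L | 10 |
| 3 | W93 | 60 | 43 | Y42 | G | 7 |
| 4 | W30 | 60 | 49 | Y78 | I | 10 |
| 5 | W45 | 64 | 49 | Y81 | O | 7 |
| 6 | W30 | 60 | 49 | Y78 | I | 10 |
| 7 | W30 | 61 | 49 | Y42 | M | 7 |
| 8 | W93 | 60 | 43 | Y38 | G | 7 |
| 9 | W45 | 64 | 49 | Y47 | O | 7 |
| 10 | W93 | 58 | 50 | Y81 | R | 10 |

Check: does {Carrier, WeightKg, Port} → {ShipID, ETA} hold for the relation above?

Yes

(Carrier=W93, WeightKg=43, Port=7): rows 1, 3, 8 → {ShipID,ETA} = (60, G), (60, G), (60, G) ✓
(Carrier=W93, WeightKg=43, Port=10): row 2 → {ShipID,ETA} = (59, L) ✓
(Carrier=W30, WeightKg=49, Port=10): rows 4, 6 → {ShipID,ETA} = (60, I), (60, I) ✓
(Carrier=W45, WeightKg=49, Port=7): rows 5, 9 → {ShipID,ETA} = (64, O), (64, O) ✓
(Carrier=W30, WeightKg=49, Port=7): row 7 → {ShipID,ETA} = (61, M) ✓
(Carrier=W93, WeightKg=50, Port=10): row 10 → {ShipID,ETA} = (58, R) ✓
Every {Carrier, WeightKg, Port} value is associated with a single {ShipID, ETA} value, so {Carrier, WeightKg, Port} → {ShipID, ETA} holds.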